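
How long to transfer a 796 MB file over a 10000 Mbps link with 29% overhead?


Effective throughput = 10000 * (1 - 29/100) = 7100 Mbps
File size in Mb = 796 * 8 = 6368 Mb
Time = 6368 / 7100
Time = 0.8969 seconds


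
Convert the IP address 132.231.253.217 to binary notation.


132 = 10000100
231 = 11100111
253 = 11111101
217 = 11011001
Binary: 10000100.11100111.11111101.11011001


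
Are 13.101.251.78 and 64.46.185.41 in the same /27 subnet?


Mask: 255.255.255.224
13.101.251.78 AND mask = 13.101.251.64
64.46.185.41 AND mask = 64.46.185.32
No, different subnets (13.101.251.64 vs 64.46.185.32)


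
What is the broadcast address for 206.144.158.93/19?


Network: 206.144.128.0/19
Host bits = 13
Set all host bits to 1:
Broadcast: 206.144.159.255


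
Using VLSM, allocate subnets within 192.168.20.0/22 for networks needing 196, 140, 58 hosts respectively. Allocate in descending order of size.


196 hosts -> /24 (254 usable): 192.168.20.0/24
140 hosts -> /24 (254 usable): 192.168.21.0/24
58 hosts -> /26 (62 usable): 192.168.22.0/26
Allocation: 192.168.20.0/24 (196 hosts, 254 usable); 192.168.21.0/24 (140 hosts, 254 usable); 192.168.22.0/26 (58 hosts, 62 usable)


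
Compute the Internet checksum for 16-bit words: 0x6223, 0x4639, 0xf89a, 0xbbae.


Sum all words (with carry folding):
+ 0x6223 = 0x6223
+ 0x4639 = 0xa85c
+ 0xf89a = 0xa0f7
+ 0xbbae = 0x5ca6
One's complement: ~0x5ca6
Checksum = 0xa359


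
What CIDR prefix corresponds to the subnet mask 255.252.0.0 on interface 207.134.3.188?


Binary: 11111111.11111100.00000000.00000000
Count leading 1s
Prefix: /14


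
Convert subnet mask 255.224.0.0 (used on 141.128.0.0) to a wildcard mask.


Subnet mask: 255.224.0.0
Wildcard = 255.255.255.255 - subnet mask
255 - 255 = 0
255 - 224 = 31
255 - 0 = 255
255 - 0 = 255
Wildcard: 0.31.255.255


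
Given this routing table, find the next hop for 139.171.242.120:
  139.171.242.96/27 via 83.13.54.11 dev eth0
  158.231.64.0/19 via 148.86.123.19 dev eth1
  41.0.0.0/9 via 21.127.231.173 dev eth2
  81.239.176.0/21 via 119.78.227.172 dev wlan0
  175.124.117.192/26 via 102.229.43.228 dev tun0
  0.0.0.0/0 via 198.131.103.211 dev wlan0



Longest prefix match for 139.171.242.120:
  /27 139.171.242.96: MATCH
  /19 158.231.64.0: no
  /9 41.0.0.0: no
  /21 81.239.176.0: no
  /26 175.124.117.192: no
  /0 0.0.0.0: MATCH
Selected: next-hop 83.13.54.11 via eth0 (matched /27)


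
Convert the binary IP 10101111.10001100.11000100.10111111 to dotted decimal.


10101111 = 175
10001100 = 140
11000100 = 196
10111111 = 191
IP: 175.140.196.191


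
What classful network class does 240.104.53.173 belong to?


First octet: 240
Binary: 11110000
1111xxxx -> Class E (240-255)
Class E (reserved), default mask N/A


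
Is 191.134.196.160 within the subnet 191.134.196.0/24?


Subnet network: 191.134.196.0
Test IP AND mask: 191.134.196.0
Yes, 191.134.196.160 is in 191.134.196.0/24


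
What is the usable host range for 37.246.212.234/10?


Network: 37.192.0.0
Broadcast: 37.255.255.255
First usable = network + 1
Last usable = broadcast - 1
Range: 37.192.0.1 to 37.255.255.254


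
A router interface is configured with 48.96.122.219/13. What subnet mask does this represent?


/13 means 13 network bits, 19 host bits
Binary: 11111111111110000000000000000000
Mask: 255.248.0.0


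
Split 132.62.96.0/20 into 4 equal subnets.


New prefix = 20 + 2 = 22
Each subnet has 1024 addresses
  132.62.96.0/22
  132.62.100.0/22
  132.62.104.0/22
  132.62.108.0/22
Subnets: 132.62.96.0/22, 132.62.100.0/22, 132.62.104.0/22, 132.62.108.0/22


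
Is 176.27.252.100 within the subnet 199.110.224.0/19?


Subnet network: 199.110.224.0
Test IP AND mask: 176.27.224.0
No, 176.27.252.100 is not in 199.110.224.0/19


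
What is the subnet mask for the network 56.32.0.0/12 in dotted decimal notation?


/12 means 12 network bits, 20 host bits
Binary: 11111111111100000000000000000000
Mask: 255.240.0.0


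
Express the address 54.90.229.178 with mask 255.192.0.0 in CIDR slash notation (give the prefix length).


Binary: 11111111.11000000.00000000.00000000
Count leading 1s
Prefix: /10


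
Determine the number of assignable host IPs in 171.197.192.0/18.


Host bits = 32 - 18 = 14
Total addresses = 2^14 = 16384
Usable = total - 2 (network and broadcast)
Usable hosts: 16382


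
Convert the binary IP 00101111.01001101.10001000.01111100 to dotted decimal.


00101111 = 47
01001101 = 77
10001000 = 136
01111100 = 124
IP: 47.77.136.124


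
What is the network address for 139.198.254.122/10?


IP:   10001011.11000110.11111110.01111010
Mask: 11111111.11000000.00000000.00000000
AND operation:
Net:  10001011.11000000.00000000.00000000
Network: 139.192.0.0/10


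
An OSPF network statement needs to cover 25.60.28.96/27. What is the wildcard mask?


Subnet mask: 255.255.255.224
Wildcard = 255.255.255.255 - subnet mask
255 - 255 = 0
255 - 255 = 0
255 - 255 = 0
255 - 224 = 31
Wildcard: 0.0.0.31


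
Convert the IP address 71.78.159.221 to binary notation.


71 = 01000111
78 = 01001110
159 = 10011111
221 = 11011101
Binary: 01000111.01001110.10011111.11011101


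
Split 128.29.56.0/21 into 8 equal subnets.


New prefix = 21 + 3 = 24
Each subnet has 256 addresses
  128.29.56.0/24
  128.29.57.0/24
  128.29.58.0/24
  128.29.59.0/24
  128.29.60.0/24
  128.29.61.0/24
  128.29.62.0/24
  128.29.63.0/24
Subnets: 128.29.56.0/24, 128.29.57.0/24, 128.29.58.0/24, 128.29.59.0/24, 128.29.60.0/24, 128.29.61.0/24, 128.29.62.0/24, 128.29.63.0/24


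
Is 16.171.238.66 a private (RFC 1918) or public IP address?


RFC 1918 private ranges:
  10.0.0.0/8 (10.0.0.0 - 10.255.255.255)
  172.16.0.0/12 (172.16.0.0 - 172.31.255.255)
  192.168.0.0/16 (192.168.0.0 - 192.168.255.255)
Public (not in any RFC 1918 range)


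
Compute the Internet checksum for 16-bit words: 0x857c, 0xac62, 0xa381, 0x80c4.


Sum all words (with carry folding):
+ 0x857c = 0x857c
+ 0xac62 = 0x31df
+ 0xa381 = 0xd560
+ 0x80c4 = 0x5625
One's complement: ~0x5625
Checksum = 0xa9da


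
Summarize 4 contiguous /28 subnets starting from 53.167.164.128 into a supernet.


Original prefix: /28
Number of subnets: 4 = 2^2
New prefix = 28 - 2 = 26
Supernet: 53.167.164.128/26


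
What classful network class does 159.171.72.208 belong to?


First octet: 159
Binary: 10011111
10xxxxxx -> Class B (128-191)
Class B, default mask 255.255.0.0 (/16)


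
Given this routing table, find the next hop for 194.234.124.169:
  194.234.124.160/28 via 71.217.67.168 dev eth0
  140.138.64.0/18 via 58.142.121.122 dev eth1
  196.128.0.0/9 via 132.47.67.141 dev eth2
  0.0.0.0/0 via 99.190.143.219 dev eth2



Longest prefix match for 194.234.124.169:
  /28 194.234.124.160: MATCH
  /18 140.138.64.0: no
  /9 196.128.0.0: no
  /0 0.0.0.0: MATCH
Selected: next-hop 71.217.67.168 via eth0 (matched /28)


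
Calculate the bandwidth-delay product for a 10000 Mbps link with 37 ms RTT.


BDP = bandwidth * RTT
= 10000 Mbps * 37 ms
= 10000 * 1e6 * 37 / 1000 bits
= 370000000 bits
= 46250000 bytes
= 45166.0156 KB
BDP = 370000000 bits (46250000 bytes)


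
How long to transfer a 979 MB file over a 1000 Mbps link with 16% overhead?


Effective throughput = 1000 * (1 - 16/100) = 840 Mbps
File size in Mb = 979 * 8 = 7832 Mb
Time = 7832 / 840
Time = 9.3238 seconds


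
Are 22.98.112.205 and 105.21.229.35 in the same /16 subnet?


Mask: 255.255.0.0
22.98.112.205 AND mask = 22.98.0.0
105.21.229.35 AND mask = 105.21.0.0
No, different subnets (22.98.0.0 vs 105.21.0.0)


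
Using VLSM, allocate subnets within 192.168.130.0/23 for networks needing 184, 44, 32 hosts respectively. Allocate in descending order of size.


184 hosts -> /24 (254 usable): 192.168.130.0/24
44 hosts -> /26 (62 usable): 192.168.131.0/26
32 hosts -> /26 (62 usable): 192.168.131.64/26
Allocation: 192.168.130.0/24 (184 hosts, 254 usable); 192.168.131.0/26 (44 hosts, 62 usable); 192.168.131.64/26 (32 hosts, 62 usable)


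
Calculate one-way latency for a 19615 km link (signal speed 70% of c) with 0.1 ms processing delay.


Speed = 0.7 * 3e5 km/s = 210000 km/s
Propagation delay = 19615 / 210000 = 0.0934 s = 93.4048 ms
Processing delay = 0.1 ms
Total one-way latency = 93.5048 ms


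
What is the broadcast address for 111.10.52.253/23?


Network: 111.10.52.0/23
Host bits = 9
Set all host bits to 1:
Broadcast: 111.10.53.255


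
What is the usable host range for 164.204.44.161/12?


Network: 164.192.0.0
Broadcast: 164.207.255.255
First usable = network + 1
Last usable = broadcast - 1
Range: 164.192.0.1 to 164.207.255.254


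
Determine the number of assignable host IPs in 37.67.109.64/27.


Host bits = 32 - 27 = 5
Total addresses = 2^5 = 32
Usable = total - 2 (network and broadcast)
Usable hosts: 30


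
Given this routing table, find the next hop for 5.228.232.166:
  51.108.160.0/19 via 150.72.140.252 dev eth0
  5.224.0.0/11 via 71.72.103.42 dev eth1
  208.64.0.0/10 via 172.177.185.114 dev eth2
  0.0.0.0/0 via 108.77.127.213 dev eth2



Longest prefix match for 5.228.232.166:
  /19 51.108.160.0: no
  /11 5.224.0.0: MATCH
  /10 208.64.0.0: no
  /0 0.0.0.0: MATCH
Selected: next-hop 71.72.103.42 via eth1 (matched /11)


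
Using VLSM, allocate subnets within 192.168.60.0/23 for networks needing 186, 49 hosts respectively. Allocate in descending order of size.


186 hosts -> /24 (254 usable): 192.168.60.0/24
49 hosts -> /26 (62 usable): 192.168.61.0/26
Allocation: 192.168.60.0/24 (186 hosts, 254 usable); 192.168.61.0/26 (49 hosts, 62 usable)


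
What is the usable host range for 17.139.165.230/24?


Network: 17.139.165.0
Broadcast: 17.139.165.255
First usable = network + 1
Last usable = broadcast - 1
Range: 17.139.165.1 to 17.139.165.254


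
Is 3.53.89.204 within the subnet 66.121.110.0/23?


Subnet network: 66.121.110.0
Test IP AND mask: 3.53.88.0
No, 3.53.89.204 is not in 66.121.110.0/23


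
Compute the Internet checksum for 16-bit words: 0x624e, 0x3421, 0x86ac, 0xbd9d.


Sum all words (with carry folding):
+ 0x624e = 0x624e
+ 0x3421 = 0x966f
+ 0x86ac = 0x1d1c
+ 0xbd9d = 0xdab9
One's complement: ~0xdab9
Checksum = 0x2546


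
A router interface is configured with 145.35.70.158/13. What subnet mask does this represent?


/13 means 13 network bits, 19 host bits
Binary: 11111111111110000000000000000000
Mask: 255.248.0.0


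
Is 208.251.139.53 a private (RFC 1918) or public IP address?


RFC 1918 private ranges:
  10.0.0.0/8 (10.0.0.0 - 10.255.255.255)
  172.16.0.0/12 (172.16.0.0 - 172.31.255.255)
  192.168.0.0/16 (192.168.0.0 - 192.168.255.255)
Public (not in any RFC 1918 range)


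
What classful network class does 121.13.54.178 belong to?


First octet: 121
Binary: 01111001
0xxxxxxx -> Class A (1-126)
Class A, default mask 255.0.0.0 (/8)


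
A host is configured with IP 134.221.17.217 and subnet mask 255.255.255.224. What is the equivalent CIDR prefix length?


Binary: 11111111.11111111.11111111.11100000
Count leading 1s
Prefix: /27


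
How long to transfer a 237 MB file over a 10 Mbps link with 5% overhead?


Effective throughput = 10 * (1 - 5/100) = 9.5 Mbps
File size in Mb = 237 * 8 = 1896 Mb
Time = 1896 / 9.5
Time = 199.5789 seconds


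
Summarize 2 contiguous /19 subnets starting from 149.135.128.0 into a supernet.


Original prefix: /19
Number of subnets: 2 = 2^1
New prefix = 19 - 1 = 18
Supernet: 149.135.128.0/18


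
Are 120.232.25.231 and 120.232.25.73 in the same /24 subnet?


Mask: 255.255.255.0
120.232.25.231 AND mask = 120.232.25.0
120.232.25.73 AND mask = 120.232.25.0
Yes, same subnet (120.232.25.0)


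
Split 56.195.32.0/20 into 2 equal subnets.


New prefix = 20 + 1 = 21
Each subnet has 2048 addresses
  56.195.32.0/21
  56.195.40.0/21
Subnets: 56.195.32.0/21, 56.195.40.0/21


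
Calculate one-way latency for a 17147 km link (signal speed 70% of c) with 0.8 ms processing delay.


Speed = 0.7 * 3e5 km/s = 210000 km/s
Propagation delay = 17147 / 210000 = 0.0817 s = 81.6524 ms
Processing delay = 0.8 ms
Total one-way latency = 82.4524 ms


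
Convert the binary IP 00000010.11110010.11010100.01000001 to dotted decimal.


00000010 = 2
11110010 = 242
11010100 = 212
01000001 = 65
IP: 2.242.212.65


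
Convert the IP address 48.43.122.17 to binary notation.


48 = 00110000
43 = 00101011
122 = 01111010
17 = 00010001
Binary: 00110000.00101011.01111010.00010001


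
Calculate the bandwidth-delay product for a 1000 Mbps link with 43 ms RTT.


BDP = bandwidth * RTT
= 1000 Mbps * 43 ms
= 1000 * 1e6 * 43 / 1000 bits
= 43000000 bits
= 5375000 bytes
= 5249.0234 KB
BDP = 43000000 bits (5375000 bytes)


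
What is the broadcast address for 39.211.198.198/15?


Network: 39.210.0.0/15
Host bits = 17
Set all host bits to 1:
Broadcast: 39.211.255.255


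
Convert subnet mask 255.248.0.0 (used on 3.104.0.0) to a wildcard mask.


Subnet mask: 255.248.0.0
Wildcard = 255.255.255.255 - subnet mask
255 - 255 = 0
255 - 248 = 7
255 - 0 = 255
255 - 0 = 255
Wildcard: 0.7.255.255


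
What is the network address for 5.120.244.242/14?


IP:   00000101.01111000.11110100.11110010
Mask: 11111111.11111100.00000000.00000000
AND operation:
Net:  00000101.01111000.00000000.00000000
Network: 5.120.0.0/14


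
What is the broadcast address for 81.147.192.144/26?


Network: 81.147.192.128/26
Host bits = 6
Set all host bits to 1:
Broadcast: 81.147.192.191


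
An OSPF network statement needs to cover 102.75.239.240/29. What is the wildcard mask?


Subnet mask: 255.255.255.248
Wildcard = 255.255.255.255 - subnet mask
255 - 255 = 0
255 - 255 = 0
255 - 255 = 0
255 - 248 = 7
Wildcard: 0.0.0.7


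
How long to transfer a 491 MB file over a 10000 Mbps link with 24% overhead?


Effective throughput = 10000 * (1 - 24/100) = 7600 Mbps
File size in Mb = 491 * 8 = 3928 Mb
Time = 3928 / 7600
Time = 0.5168 seconds


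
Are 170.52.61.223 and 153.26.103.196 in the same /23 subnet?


Mask: 255.255.254.0
170.52.61.223 AND mask = 170.52.60.0
153.26.103.196 AND mask = 153.26.102.0
No, different subnets (170.52.60.0 vs 153.26.102.0)


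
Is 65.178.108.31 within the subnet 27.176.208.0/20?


Subnet network: 27.176.208.0
Test IP AND mask: 65.178.96.0
No, 65.178.108.31 is not in 27.176.208.0/20


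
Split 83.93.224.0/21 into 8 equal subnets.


New prefix = 21 + 3 = 24
Each subnet has 256 addresses
  83.93.224.0/24
  83.93.225.0/24
  83.93.226.0/24
  83.93.227.0/24
  83.93.228.0/24
  83.93.229.0/24
  83.93.230.0/24
  83.93.231.0/24
Subnets: 83.93.224.0/24, 83.93.225.0/24, 83.93.226.0/24, 83.93.227.0/24, 83.93.228.0/24, 83.93.229.0/24, 83.93.230.0/24, 83.93.231.0/24


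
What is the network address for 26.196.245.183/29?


IP:   00011010.11000100.11110101.10110111
Mask: 11111111.11111111.11111111.11111000
AND operation:
Net:  00011010.11000100.11110101.10110000
Network: 26.196.245.176/29


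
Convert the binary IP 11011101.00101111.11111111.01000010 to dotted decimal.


11011101 = 221
00101111 = 47
11111111 = 255
01000010 = 66
IP: 221.47.255.66


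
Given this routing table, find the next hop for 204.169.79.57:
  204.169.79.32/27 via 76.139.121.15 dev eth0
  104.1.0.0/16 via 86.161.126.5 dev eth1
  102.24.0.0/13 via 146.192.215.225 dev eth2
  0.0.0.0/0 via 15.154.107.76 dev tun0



Longest prefix match for 204.169.79.57:
  /27 204.169.79.32: MATCH
  /16 104.1.0.0: no
  /13 102.24.0.0: no
  /0 0.0.0.0: MATCH
Selected: next-hop 76.139.121.15 via eth0 (matched /27)


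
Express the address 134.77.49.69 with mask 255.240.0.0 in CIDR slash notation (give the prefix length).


Binary: 11111111.11110000.00000000.00000000
Count leading 1s
Prefix: /12


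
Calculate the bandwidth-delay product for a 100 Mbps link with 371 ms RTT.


BDP = bandwidth * RTT
= 100 Mbps * 371 ms
= 100 * 1e6 * 371 / 1000 bits
= 37100000 bits
= 4637500 bytes
= 4528.8086 KB
BDP = 37100000 bits (4637500 bytes)


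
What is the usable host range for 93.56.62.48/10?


Network: 93.0.0.0
Broadcast: 93.63.255.255
First usable = network + 1
Last usable = broadcast - 1
Range: 93.0.0.1 to 93.63.255.254


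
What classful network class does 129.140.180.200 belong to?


First octet: 129
Binary: 10000001
10xxxxxx -> Class B (128-191)
Class B, default mask 255.255.0.0 (/16)


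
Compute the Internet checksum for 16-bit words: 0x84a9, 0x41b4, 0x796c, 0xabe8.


Sum all words (with carry folding):
+ 0x84a9 = 0x84a9
+ 0x41b4 = 0xc65d
+ 0x796c = 0x3fca
+ 0xabe8 = 0xebb2
One's complement: ~0xebb2
Checksum = 0x144d


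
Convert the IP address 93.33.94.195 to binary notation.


93 = 01011101
33 = 00100001
94 = 01011110
195 = 11000011
Binary: 01011101.00100001.01011110.11000011


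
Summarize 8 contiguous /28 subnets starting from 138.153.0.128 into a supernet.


Original prefix: /28
Number of subnets: 8 = 2^3
New prefix = 28 - 3 = 25
Supernet: 138.153.0.128/25


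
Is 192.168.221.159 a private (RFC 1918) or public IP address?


RFC 1918 private ranges:
  10.0.0.0/8 (10.0.0.0 - 10.255.255.255)
  172.16.0.0/12 (172.16.0.0 - 172.31.255.255)
  192.168.0.0/16 (192.168.0.0 - 192.168.255.255)
Private (in 192.168.0.0/16)


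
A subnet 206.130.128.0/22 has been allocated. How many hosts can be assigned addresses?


Host bits = 32 - 22 = 10
Total addresses = 2^10 = 1024
Usable = total - 2 (network and broadcast)
Usable hosts: 1022


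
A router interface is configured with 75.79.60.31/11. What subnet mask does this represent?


/11 means 11 network bits, 21 host bits
Binary: 11111111111000000000000000000000
Mask: 255.224.0.0


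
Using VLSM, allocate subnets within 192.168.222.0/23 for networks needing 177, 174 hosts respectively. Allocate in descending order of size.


177 hosts -> /24 (254 usable): 192.168.222.0/24
174 hosts -> /24 (254 usable): 192.168.223.0/24
Allocation: 192.168.222.0/24 (177 hosts, 254 usable); 192.168.223.0/24 (174 hosts, 254 usable)


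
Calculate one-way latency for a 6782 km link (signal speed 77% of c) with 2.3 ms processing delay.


Speed = 0.77 * 3e5 km/s = 231000 km/s
Propagation delay = 6782 / 231000 = 0.0294 s = 29.3593 ms
Processing delay = 2.3 ms
Total one-way latency = 31.6593 ms


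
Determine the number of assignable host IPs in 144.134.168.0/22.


Host bits = 32 - 22 = 10
Total addresses = 2^10 = 1024
Usable = total - 2 (network and broadcast)
Usable hosts: 1022


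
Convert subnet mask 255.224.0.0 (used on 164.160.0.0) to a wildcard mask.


Subnet mask: 255.224.0.0
Wildcard = 255.255.255.255 - subnet mask
255 - 255 = 0
255 - 224 = 31
255 - 0 = 255
255 - 0 = 255
Wildcard: 0.31.255.255


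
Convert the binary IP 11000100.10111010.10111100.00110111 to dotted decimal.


11000100 = 196
10111010 = 186
10111100 = 188
00110111 = 55
IP: 196.186.188.55


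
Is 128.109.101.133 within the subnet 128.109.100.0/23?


Subnet network: 128.109.100.0
Test IP AND mask: 128.109.100.0
Yes, 128.109.101.133 is in 128.109.100.0/23


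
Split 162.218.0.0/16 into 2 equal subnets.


New prefix = 16 + 1 = 17
Each subnet has 32768 addresses
  162.218.0.0/17
  162.218.128.0/17
Subnets: 162.218.0.0/17, 162.218.128.0/17


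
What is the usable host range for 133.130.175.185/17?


Network: 133.130.128.0
Broadcast: 133.130.255.255
First usable = network + 1
Last usable = broadcast - 1
Range: 133.130.128.1 to 133.130.255.254


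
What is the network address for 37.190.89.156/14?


IP:   00100101.10111110.01011001.10011100
Mask: 11111111.11111100.00000000.00000000
AND operation:
Net:  00100101.10111100.00000000.00000000
Network: 37.188.0.0/14


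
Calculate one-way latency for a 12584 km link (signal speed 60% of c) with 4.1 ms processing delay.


Speed = 0.6 * 3e5 km/s = 180000 km/s
Propagation delay = 12584 / 180000 = 0.0699 s = 69.9111 ms
Processing delay = 4.1 ms
Total one-way latency = 74.0111 ms


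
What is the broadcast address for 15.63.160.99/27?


Network: 15.63.160.96/27
Host bits = 5
Set all host bits to 1:
Broadcast: 15.63.160.127


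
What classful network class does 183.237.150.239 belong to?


First octet: 183
Binary: 10110111
10xxxxxx -> Class B (128-191)
Class B, default mask 255.255.0.0 (/16)


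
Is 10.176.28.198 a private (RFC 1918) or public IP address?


RFC 1918 private ranges:
  10.0.0.0/8 (10.0.0.0 - 10.255.255.255)
  172.16.0.0/12 (172.16.0.0 - 172.31.255.255)
  192.168.0.0/16 (192.168.0.0 - 192.168.255.255)
Private (in 10.0.0.0/8)


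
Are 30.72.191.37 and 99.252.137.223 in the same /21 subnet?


Mask: 255.255.248.0
30.72.191.37 AND mask = 30.72.184.0
99.252.137.223 AND mask = 99.252.136.0
No, different subnets (30.72.184.0 vs 99.252.136.0)


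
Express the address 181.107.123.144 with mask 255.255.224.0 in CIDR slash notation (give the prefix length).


Binary: 11111111.11111111.11100000.00000000
Count leading 1s
Prefix: /19


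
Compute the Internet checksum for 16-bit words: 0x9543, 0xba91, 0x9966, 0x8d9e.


Sum all words (with carry folding):
+ 0x9543 = 0x9543
+ 0xba91 = 0x4fd5
+ 0x9966 = 0xe93b
+ 0x8d9e = 0x76da
One's complement: ~0x76da
Checksum = 0x8925


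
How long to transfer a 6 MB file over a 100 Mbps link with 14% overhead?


Effective throughput = 100 * (1 - 14/100) = 86 Mbps
File size in Mb = 6 * 8 = 48 Mb
Time = 48 / 86
Time = 0.5581 seconds


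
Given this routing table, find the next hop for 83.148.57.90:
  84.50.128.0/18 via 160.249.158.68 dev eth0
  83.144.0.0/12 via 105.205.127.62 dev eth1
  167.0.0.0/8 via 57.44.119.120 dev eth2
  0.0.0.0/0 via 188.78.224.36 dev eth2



Longest prefix match for 83.148.57.90:
  /18 84.50.128.0: no
  /12 83.144.0.0: MATCH
  /8 167.0.0.0: no
  /0 0.0.0.0: MATCH
Selected: next-hop 105.205.127.62 via eth1 (matched /12)


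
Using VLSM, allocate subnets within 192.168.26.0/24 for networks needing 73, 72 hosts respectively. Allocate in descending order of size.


73 hosts -> /25 (126 usable): 192.168.26.0/25
72 hosts -> /25 (126 usable): 192.168.26.128/25
Allocation: 192.168.26.0/25 (73 hosts, 126 usable); 192.168.26.128/25 (72 hosts, 126 usable)


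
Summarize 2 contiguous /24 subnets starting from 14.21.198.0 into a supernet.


Original prefix: /24
Number of subnets: 2 = 2^1
New prefix = 24 - 1 = 23
Supernet: 14.21.198.0/23


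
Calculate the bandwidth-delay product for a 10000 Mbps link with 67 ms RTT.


BDP = bandwidth * RTT
= 10000 Mbps * 67 ms
= 10000 * 1e6 * 67 / 1000 bits
= 670000000 bits
= 83750000 bytes
= 81787.1094 KB
BDP = 670000000 bits (83750000 bytes)


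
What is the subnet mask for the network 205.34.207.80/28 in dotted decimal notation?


/28 means 28 network bits, 4 host bits
Binary: 11111111111111111111111111110000
Mask: 255.255.255.240


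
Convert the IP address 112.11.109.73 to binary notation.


112 = 01110000
11 = 00001011
109 = 01101101
73 = 01001001
Binary: 01110000.00001011.01101101.01001001


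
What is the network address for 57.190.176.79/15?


IP:   00111001.10111110.10110000.01001111
Mask: 11111111.11111110.00000000.00000000
AND operation:
Net:  00111001.10111110.00000000.00000000
Network: 57.190.0.0/15


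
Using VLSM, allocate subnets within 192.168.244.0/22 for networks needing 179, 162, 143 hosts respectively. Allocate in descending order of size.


179 hosts -> /24 (254 usable): 192.168.244.0/24
162 hosts -> /24 (254 usable): 192.168.245.0/24
143 hosts -> /24 (254 usable): 192.168.246.0/24
Allocation: 192.168.244.0/24 (179 hosts, 254 usable); 192.168.245.0/24 (162 hosts, 254 usable); 192.168.246.0/24 (143 hosts, 254 usable)


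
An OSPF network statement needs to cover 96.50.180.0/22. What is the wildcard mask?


Subnet mask: 255.255.252.0
Wildcard = 255.255.255.255 - subnet mask
255 - 255 = 0
255 - 255 = 0
255 - 252 = 3
255 - 0 = 255
Wildcard: 0.0.3.255


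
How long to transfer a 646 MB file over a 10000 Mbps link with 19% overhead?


Effective throughput = 10000 * (1 - 19/100) = 8100.0 Mbps
File size in Mb = 646 * 8 = 5168 Mb
Time = 5168 / 8100.0
Time = 0.638 seconds


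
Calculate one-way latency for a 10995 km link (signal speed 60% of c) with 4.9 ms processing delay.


Speed = 0.6 * 3e5 km/s = 180000 km/s
Propagation delay = 10995 / 180000 = 0.0611 s = 61.0833 ms
Processing delay = 4.9 ms
Total one-way latency = 65.9833 ms


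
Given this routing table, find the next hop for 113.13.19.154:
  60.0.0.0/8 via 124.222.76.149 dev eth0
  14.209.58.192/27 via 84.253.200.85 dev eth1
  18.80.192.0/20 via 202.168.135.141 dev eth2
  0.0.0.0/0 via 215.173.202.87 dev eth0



Longest prefix match for 113.13.19.154:
  /8 60.0.0.0: no
  /27 14.209.58.192: no
  /20 18.80.192.0: no
  /0 0.0.0.0: MATCH
Selected: next-hop 215.173.202.87 via eth0 (matched /0)


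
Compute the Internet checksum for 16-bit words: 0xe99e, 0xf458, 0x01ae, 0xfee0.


Sum all words (with carry folding):
+ 0xe99e = 0xe99e
+ 0xf458 = 0xddf7
+ 0x01ae = 0xdfa5
+ 0xfee0 = 0xde86
One's complement: ~0xde86
Checksum = 0x2179


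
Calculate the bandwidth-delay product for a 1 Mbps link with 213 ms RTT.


BDP = bandwidth * RTT
= 1 Mbps * 213 ms
= 1 * 1e6 * 213 / 1000 bits
= 213000 bits
= 26625 bytes
= 26.001 KB
BDP = 213000 bits (26625 bytes)


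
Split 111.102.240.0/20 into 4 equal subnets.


New prefix = 20 + 2 = 22
Each subnet has 1024 addresses
  111.102.240.0/22
  111.102.244.0/22
  111.102.248.0/22
  111.102.252.0/22
Subnets: 111.102.240.0/22, 111.102.244.0/22, 111.102.248.0/22, 111.102.252.0/22


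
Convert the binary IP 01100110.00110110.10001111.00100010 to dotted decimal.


01100110 = 102
00110110 = 54
10001111 = 143
00100010 = 34
IP: 102.54.143.34


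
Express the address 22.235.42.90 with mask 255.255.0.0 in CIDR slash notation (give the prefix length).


Binary: 11111111.11111111.00000000.00000000
Count leading 1s
Prefix: /16


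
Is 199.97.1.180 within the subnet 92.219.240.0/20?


Subnet network: 92.219.240.0
Test IP AND mask: 199.97.0.0
No, 199.97.1.180 is not in 92.219.240.0/20


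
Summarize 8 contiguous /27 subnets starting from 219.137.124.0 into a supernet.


Original prefix: /27
Number of subnets: 8 = 2^3
New prefix = 27 - 3 = 24
Supernet: 219.137.124.0/24


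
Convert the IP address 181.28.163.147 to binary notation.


181 = 10110101
28 = 00011100
163 = 10100011
147 = 10010011
Binary: 10110101.00011100.10100011.10010011


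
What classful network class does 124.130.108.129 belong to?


First octet: 124
Binary: 01111100
0xxxxxxx -> Class A (1-126)
Class A, default mask 255.0.0.0 (/8)


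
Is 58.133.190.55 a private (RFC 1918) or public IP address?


RFC 1918 private ranges:
  10.0.0.0/8 (10.0.0.0 - 10.255.255.255)
  172.16.0.0/12 (172.16.0.0 - 172.31.255.255)
  192.168.0.0/16 (192.168.0.0 - 192.168.255.255)
Public (not in any RFC 1918 range)


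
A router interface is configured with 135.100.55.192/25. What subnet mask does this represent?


/25 means 25 network bits, 7 host bits
Binary: 11111111111111111111111110000000
Mask: 255.255.255.128


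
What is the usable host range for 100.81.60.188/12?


Network: 100.80.0.0
Broadcast: 100.95.255.255
First usable = network + 1
Last usable = broadcast - 1
Range: 100.80.0.1 to 100.95.255.254


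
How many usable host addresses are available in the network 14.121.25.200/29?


Host bits = 32 - 29 = 3
Total addresses = 2^3 = 8
Usable = total - 2 (network and broadcast)
Usable hosts: 6


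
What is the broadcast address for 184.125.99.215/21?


Network: 184.125.96.0/21
Host bits = 11
Set all host bits to 1:
Broadcast: 184.125.103.255


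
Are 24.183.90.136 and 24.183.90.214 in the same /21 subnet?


Mask: 255.255.248.0
24.183.90.136 AND mask = 24.183.88.0
24.183.90.214 AND mask = 24.183.88.0
Yes, same subnet (24.183.88.0)


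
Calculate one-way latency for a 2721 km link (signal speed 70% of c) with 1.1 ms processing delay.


Speed = 0.7 * 3e5 km/s = 210000 km/s
Propagation delay = 2721 / 210000 = 0.013 s = 12.9571 ms
Processing delay = 1.1 ms
Total one-way latency = 14.0571 ms


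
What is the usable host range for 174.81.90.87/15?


Network: 174.80.0.0
Broadcast: 174.81.255.255
First usable = network + 1
Last usable = broadcast - 1
Range: 174.80.0.1 to 174.81.255.254


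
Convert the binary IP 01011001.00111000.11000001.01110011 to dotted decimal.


01011001 = 89
00111000 = 56
11000001 = 193
01110011 = 115
IP: 89.56.193.115


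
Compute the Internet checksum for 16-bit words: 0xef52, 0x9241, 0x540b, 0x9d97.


Sum all words (with carry folding):
+ 0xef52 = 0xef52
+ 0x9241 = 0x8194
+ 0x540b = 0xd59f
+ 0x9d97 = 0x7337
One's complement: ~0x7337
Checksum = 0x8cc8


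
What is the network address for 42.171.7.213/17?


IP:   00101010.10101011.00000111.11010101
Mask: 11111111.11111111.10000000.00000000
AND operation:
Net:  00101010.10101011.00000000.00000000
Network: 42.171.0.0/17


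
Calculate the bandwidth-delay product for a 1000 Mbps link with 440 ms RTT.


BDP = bandwidth * RTT
= 1000 Mbps * 440 ms
= 1000 * 1e6 * 440 / 1000 bits
= 440000000 bits
= 55000000 bytes
= 53710.9375 KB
BDP = 440000000 bits (55000000 bytes)


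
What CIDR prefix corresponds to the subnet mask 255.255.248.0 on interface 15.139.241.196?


Binary: 11111111.11111111.11111000.00000000
Count leading 1s
Prefix: /21


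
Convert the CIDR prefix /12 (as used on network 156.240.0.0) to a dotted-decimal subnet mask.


/12 means 12 network bits, 20 host bits
Binary: 11111111111100000000000000000000
Mask: 255.240.0.0


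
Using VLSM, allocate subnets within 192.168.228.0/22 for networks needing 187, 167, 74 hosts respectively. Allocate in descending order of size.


187 hosts -> /24 (254 usable): 192.168.228.0/24
167 hosts -> /24 (254 usable): 192.168.229.0/24
74 hosts -> /25 (126 usable): 192.168.230.0/25
Allocation: 192.168.228.0/24 (187 hosts, 254 usable); 192.168.229.0/24 (167 hosts, 254 usable); 192.168.230.0/25 (74 hosts, 126 usable)


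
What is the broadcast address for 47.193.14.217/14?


Network: 47.192.0.0/14
Host bits = 18
Set all host bits to 1:
Broadcast: 47.195.255.255


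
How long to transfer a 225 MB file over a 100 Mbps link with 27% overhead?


Effective throughput = 100 * (1 - 27/100) = 73 Mbps
File size in Mb = 225 * 8 = 1800 Mb
Time = 1800 / 73
Time = 24.6575 seconds


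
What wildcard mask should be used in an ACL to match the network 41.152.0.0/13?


Subnet mask: 255.248.0.0
Wildcard = 255.255.255.255 - subnet mask
255 - 255 = 0
255 - 248 = 7
255 - 0 = 255
255 - 0 = 255
Wildcard: 0.7.255.255


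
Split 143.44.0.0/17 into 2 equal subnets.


New prefix = 17 + 1 = 18
Each subnet has 16384 addresses
  143.44.0.0/18
  143.44.64.0/18
Subnets: 143.44.0.0/18, 143.44.64.0/18


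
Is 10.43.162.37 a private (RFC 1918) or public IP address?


RFC 1918 private ranges:
  10.0.0.0/8 (10.0.0.0 - 10.255.255.255)
  172.16.0.0/12 (172.16.0.0 - 172.31.255.255)
  192.168.0.0/16 (192.168.0.0 - 192.168.255.255)
Private (in 10.0.0.0/8)


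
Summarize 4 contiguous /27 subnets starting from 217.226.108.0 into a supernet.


Original prefix: /27
Number of subnets: 4 = 2^2
New prefix = 27 - 2 = 25
Supernet: 217.226.108.0/25


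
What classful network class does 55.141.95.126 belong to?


First octet: 55
Binary: 00110111
0xxxxxxx -> Class A (1-126)
Class A, default mask 255.0.0.0 (/8)


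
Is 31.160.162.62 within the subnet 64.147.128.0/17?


Subnet network: 64.147.128.0
Test IP AND mask: 31.160.128.0
No, 31.160.162.62 is not in 64.147.128.0/17


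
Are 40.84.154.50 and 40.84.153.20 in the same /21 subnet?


Mask: 255.255.248.0
40.84.154.50 AND mask = 40.84.152.0
40.84.153.20 AND mask = 40.84.152.0
Yes, same subnet (40.84.152.0)


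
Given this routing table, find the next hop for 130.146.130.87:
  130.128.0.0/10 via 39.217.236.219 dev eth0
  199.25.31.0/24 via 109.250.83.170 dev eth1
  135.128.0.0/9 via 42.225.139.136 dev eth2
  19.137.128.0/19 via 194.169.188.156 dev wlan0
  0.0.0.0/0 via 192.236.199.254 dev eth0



Longest prefix match for 130.146.130.87:
  /10 130.128.0.0: MATCH
  /24 199.25.31.0: no
  /9 135.128.0.0: no
  /19 19.137.128.0: no
  /0 0.0.0.0: MATCH
Selected: next-hop 39.217.236.219 via eth0 (matched /10)


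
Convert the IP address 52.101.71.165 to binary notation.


52 = 00110100
101 = 01100101
71 = 01000111
165 = 10100101
Binary: 00110100.01100101.01000111.10100101


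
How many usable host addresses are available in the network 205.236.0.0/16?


Host bits = 32 - 16 = 16
Total addresses = 2^16 = 65536
Usable = total - 2 (network and broadcast)
Usable hosts: 65534


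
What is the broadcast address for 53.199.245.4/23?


Network: 53.199.244.0/23
Host bits = 9
Set all host bits to 1:
Broadcast: 53.199.245.255


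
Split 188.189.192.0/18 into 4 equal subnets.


New prefix = 18 + 2 = 20
Each subnet has 4096 addresses
  188.189.192.0/20
  188.189.208.0/20
  188.189.224.0/20
  188.189.240.0/20
Subnets: 188.189.192.0/20, 188.189.208.0/20, 188.189.224.0/20, 188.189.240.0/20


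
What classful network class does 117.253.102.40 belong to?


First octet: 117
Binary: 01110101
0xxxxxxx -> Class A (1-126)
Class A, default mask 255.0.0.0 (/8)


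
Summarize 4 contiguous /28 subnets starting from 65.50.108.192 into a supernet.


Original prefix: /28
Number of subnets: 4 = 2^2
New prefix = 28 - 2 = 26
Supernet: 65.50.108.192/26


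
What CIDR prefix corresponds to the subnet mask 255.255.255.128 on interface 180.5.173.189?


Binary: 11111111.11111111.11111111.10000000
Count leading 1s
Prefix: /25


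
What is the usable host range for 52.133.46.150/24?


Network: 52.133.46.0
Broadcast: 52.133.46.255
First usable = network + 1
Last usable = broadcast - 1
Range: 52.133.46.1 to 52.133.46.254


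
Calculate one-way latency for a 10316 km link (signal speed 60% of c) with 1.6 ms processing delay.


Speed = 0.6 * 3e5 km/s = 180000 km/s
Propagation delay = 10316 / 180000 = 0.0573 s = 57.3111 ms
Processing delay = 1.6 ms
Total one-way latency = 58.9111 ms


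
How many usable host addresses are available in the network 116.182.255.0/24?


Host bits = 32 - 24 = 8
Total addresses = 2^8 = 256
Usable = total - 2 (network and broadcast)
Usable hosts: 254


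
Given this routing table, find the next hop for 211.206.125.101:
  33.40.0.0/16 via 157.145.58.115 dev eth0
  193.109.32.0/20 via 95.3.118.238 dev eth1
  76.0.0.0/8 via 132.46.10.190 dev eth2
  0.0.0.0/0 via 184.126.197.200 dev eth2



Longest prefix match for 211.206.125.101:
  /16 33.40.0.0: no
  /20 193.109.32.0: no
  /8 76.0.0.0: no
  /0 0.0.0.0: MATCH
Selected: next-hop 184.126.197.200 via eth2 (matched /0)


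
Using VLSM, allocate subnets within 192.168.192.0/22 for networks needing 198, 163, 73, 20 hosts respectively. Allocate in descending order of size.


198 hosts -> /24 (254 usable): 192.168.192.0/24
163 hosts -> /24 (254 usable): 192.168.193.0/24
73 hosts -> /25 (126 usable): 192.168.194.0/25
20 hosts -> /27 (30 usable): 192.168.194.128/27
Allocation: 192.168.192.0/24 (198 hosts, 254 usable); 192.168.193.0/24 (163 hosts, 254 usable); 192.168.194.0/25 (73 hosts, 126 usable); 192.168.194.128/27 (20 hosts, 30 usable)


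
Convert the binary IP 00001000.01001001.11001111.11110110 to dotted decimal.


00001000 = 8
01001001 = 73
11001111 = 207
11110110 = 246
IP: 8.73.207.246


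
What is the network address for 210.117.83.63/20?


IP:   11010010.01110101.01010011.00111111
Mask: 11111111.11111111.11110000.00000000
AND operation:
Net:  11010010.01110101.01010000.00000000
Network: 210.117.80.0/20


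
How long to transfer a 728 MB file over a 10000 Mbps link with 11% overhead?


Effective throughput = 10000 * (1 - 11/100) = 8900 Mbps
File size in Mb = 728 * 8 = 5824 Mb
Time = 5824 / 8900
Time = 0.6544 seconds


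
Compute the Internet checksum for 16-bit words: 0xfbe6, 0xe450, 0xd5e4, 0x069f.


Sum all words (with carry folding):
+ 0xfbe6 = 0xfbe6
+ 0xe450 = 0xe037
+ 0xd5e4 = 0xb61c
+ 0x069f = 0xbcbb
One's complement: ~0xbcbb
Checksum = 0x4344


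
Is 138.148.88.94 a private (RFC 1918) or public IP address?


RFC 1918 private ranges:
  10.0.0.0/8 (10.0.0.0 - 10.255.255.255)
  172.16.0.0/12 (172.16.0.0 - 172.31.255.255)
  192.168.0.0/16 (192.168.0.0 - 192.168.255.255)
Public (not in any RFC 1918 range)


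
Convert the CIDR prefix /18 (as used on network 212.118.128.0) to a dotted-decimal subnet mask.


/18 means 18 network bits, 14 host bits
Binary: 11111111111111111100000000000000
Mask: 255.255.192.0


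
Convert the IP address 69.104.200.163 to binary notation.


69 = 01000101
104 = 01101000
200 = 11001000
163 = 10100011
Binary: 01000101.01101000.11001000.10100011


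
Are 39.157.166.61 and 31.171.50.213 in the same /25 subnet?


Mask: 255.255.255.128
39.157.166.61 AND mask = 39.157.166.0
31.171.50.213 AND mask = 31.171.50.128
No, different subnets (39.157.166.0 vs 31.171.50.128)


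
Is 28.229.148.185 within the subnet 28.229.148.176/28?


Subnet network: 28.229.148.176
Test IP AND mask: 28.229.148.176
Yes, 28.229.148.185 is in 28.229.148.176/28


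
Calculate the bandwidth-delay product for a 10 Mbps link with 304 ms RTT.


BDP = bandwidth * RTT
= 10 Mbps * 304 ms
= 10 * 1e6 * 304 / 1000 bits
= 3040000 bits
= 380000 bytes
= 371.0938 KB
BDP = 3040000 bits (380000 bytes)


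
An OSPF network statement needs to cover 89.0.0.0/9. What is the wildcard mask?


Subnet mask: 255.128.0.0
Wildcard = 255.255.255.255 - subnet mask
255 - 255 = 0
255 - 128 = 127
255 - 0 = 255
255 - 0 = 255
Wildcard: 0.127.255.255


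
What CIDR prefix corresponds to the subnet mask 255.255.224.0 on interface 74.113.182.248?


Binary: 11111111.11111111.11100000.00000000
Count leading 1s
Prefix: /19


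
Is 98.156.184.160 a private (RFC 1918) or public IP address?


RFC 1918 private ranges:
  10.0.0.0/8 (10.0.0.0 - 10.255.255.255)
  172.16.0.0/12 (172.16.0.0 - 172.31.255.255)
  192.168.0.0/16 (192.168.0.0 - 192.168.255.255)
Public (not in any RFC 1918 range)


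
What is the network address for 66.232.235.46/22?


IP:   01000010.11101000.11101011.00101110
Mask: 11111111.11111111.11111100.00000000
AND operation:
Net:  01000010.11101000.11101000.00000000
Network: 66.232.232.0/22


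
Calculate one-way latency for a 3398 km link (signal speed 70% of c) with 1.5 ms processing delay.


Speed = 0.7 * 3e5 km/s = 210000 km/s
Propagation delay = 3398 / 210000 = 0.0162 s = 16.181 ms
Processing delay = 1.5 ms
Total one-way latency = 17.681 ms


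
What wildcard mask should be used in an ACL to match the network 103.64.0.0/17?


Subnet mask: 255.255.128.0
Wildcard = 255.255.255.255 - subnet mask
255 - 255 = 0
255 - 255 = 0
255 - 128 = 127
255 - 0 = 255
Wildcard: 0.0.127.255


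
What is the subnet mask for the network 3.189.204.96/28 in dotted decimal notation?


/28 means 28 network bits, 4 host bits
Binary: 11111111111111111111111111110000
Mask: 255.255.255.240


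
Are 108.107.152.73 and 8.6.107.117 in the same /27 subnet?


Mask: 255.255.255.224
108.107.152.73 AND mask = 108.107.152.64
8.6.107.117 AND mask = 8.6.107.96
No, different subnets (108.107.152.64 vs 8.6.107.96)


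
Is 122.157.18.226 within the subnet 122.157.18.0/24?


Subnet network: 122.157.18.0
Test IP AND mask: 122.157.18.0
Yes, 122.157.18.226 is in 122.157.18.0/24


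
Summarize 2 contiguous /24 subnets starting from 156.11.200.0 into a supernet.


Original prefix: /24
Number of subnets: 2 = 2^1
New prefix = 24 - 1 = 23
Supernet: 156.11.200.0/23


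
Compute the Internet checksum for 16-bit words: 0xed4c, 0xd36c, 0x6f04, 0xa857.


Sum all words (with carry folding):
+ 0xed4c = 0xed4c
+ 0xd36c = 0xc0b9
+ 0x6f04 = 0x2fbe
+ 0xa857 = 0xd815
One's complement: ~0xd815
Checksum = 0x27ea
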